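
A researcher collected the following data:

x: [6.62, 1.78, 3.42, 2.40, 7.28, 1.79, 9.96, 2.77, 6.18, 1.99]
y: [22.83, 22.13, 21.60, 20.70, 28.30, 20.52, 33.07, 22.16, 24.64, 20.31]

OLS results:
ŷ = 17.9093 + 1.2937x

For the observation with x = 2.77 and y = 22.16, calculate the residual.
Residual = 0.6672

The residual is the difference between the actual value and the predicted value:

Residual = y - ŷ

Step 1: Calculate predicted value
ŷ = 17.9093 + 1.2937 × 2.77
ŷ = 21.4928

Step 2: Calculate residual
Residual = 22.16 - 21.4928
Residual = 0.6672

Sign check: y > ŷ, so the point is above the line and the fit underestimates here.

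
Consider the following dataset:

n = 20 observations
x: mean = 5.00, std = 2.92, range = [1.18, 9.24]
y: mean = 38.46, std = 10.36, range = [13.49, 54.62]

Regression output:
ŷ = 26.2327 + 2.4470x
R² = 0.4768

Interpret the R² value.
The model explains 47.68% of the variance in y (R² = 0.4768), leaving 52.32% unexplained; the fit is moderate.

The coefficient of determination R² is the fraction of the total variation in y that the fitted line accounts for.

Here R² = 0.4768:
- Explained: 47.68% of the variation in y
- Unexplained (residual): 100% − 47.68% = 52.32%
- Rule of thumb (below 0.3 weak; 0.3 to below 0.7 moderate; 0.7 and above strong) → moderate

Equivalently, for simple linear regression R² = r², so |r| = √0.4768 ≈ 0.6905.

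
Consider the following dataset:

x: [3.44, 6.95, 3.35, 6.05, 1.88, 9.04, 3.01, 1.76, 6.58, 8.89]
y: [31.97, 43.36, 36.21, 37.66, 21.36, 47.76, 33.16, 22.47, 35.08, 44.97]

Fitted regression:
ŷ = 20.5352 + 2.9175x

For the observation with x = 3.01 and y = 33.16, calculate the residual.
Residual = 3.8431

The residual is the difference between the actual value and the predicted value:

Residual = y - ŷ

Step 1: Calculate predicted value
ŷ = 20.5352 + 2.9175 × 3.01
ŷ = 29.3169

Step 2: Calculate residual
Residual = 33.16 - 29.3169
Residual = 3.8431

Interpretation: the model underestimates the actual value by 3.8431 at this point (positive residual → observation lies above the fitted line).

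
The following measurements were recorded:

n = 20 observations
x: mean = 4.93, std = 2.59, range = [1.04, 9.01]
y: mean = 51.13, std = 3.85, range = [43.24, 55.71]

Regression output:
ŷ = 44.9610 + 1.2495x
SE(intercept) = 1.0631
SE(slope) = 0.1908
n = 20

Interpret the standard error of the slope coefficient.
SE(slope) = 0.1908 measures the uncertainty in the estimated slope. The coefficient is estimated precisely (SE/|β̂₁| = 15.3%).

What SE measures:
- The standard error quantifies the sampling variability of the coefficient estimate
- It is the estimated standard deviation of β̂₁ across hypothetical repeated samples of the same size
- Smaller SE → more precise estimate

Relative precision:
- SE / |β̂₁| = 0.1908 / 1.2495 = 15.3%
- Rule of thumb (under 20%: precise; 20% to under 50%: moderately precise; 50% or more: imprecise) → precise

Link to interval estimation: a confidence interval for β₁ is β̂₁ ± t* × 0.1908, so SE sets the half-width per unit of t*.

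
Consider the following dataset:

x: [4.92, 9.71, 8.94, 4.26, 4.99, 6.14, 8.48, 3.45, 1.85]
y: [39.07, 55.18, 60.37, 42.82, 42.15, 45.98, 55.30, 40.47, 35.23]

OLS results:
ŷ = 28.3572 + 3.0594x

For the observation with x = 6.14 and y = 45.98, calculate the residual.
Residual = -1.1619

The residual is the difference between the actual value and the predicted value:

Residual = y - ŷ

Step 1: Calculate predicted value
ŷ = 28.3572 + 3.0594 × 6.14
ŷ = 47.1419

Step 2: Calculate residual
Residual = 45.98 - 47.1419
Residual = -1.1619

Sign check: y < ŷ, so the point is below the line and the fit overestimates here.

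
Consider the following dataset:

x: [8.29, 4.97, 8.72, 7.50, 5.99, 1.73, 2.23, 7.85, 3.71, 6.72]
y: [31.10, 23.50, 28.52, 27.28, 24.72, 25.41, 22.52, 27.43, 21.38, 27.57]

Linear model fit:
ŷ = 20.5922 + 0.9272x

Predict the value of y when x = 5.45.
ŷ = 25.6454

To predict y for x = 5.45, substitute into the regression equation:

ŷ = 20.5922 + 0.9272 × 5.45
ŷ = 20.5922 + 5.0532
ŷ = 25.6454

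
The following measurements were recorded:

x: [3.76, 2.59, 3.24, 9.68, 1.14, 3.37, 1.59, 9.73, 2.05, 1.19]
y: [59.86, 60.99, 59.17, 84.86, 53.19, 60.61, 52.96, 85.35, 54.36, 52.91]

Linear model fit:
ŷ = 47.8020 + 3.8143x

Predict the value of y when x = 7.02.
ŷ = 74.5784

x = 7.02 lies inside the observed range [1.14, 9.73], so the fitted equation applies directly:

ŷ = 47.8020 + 3.8143 × 7.02
ŷ = 47.8020 + 26.7764
ŷ = 74.5784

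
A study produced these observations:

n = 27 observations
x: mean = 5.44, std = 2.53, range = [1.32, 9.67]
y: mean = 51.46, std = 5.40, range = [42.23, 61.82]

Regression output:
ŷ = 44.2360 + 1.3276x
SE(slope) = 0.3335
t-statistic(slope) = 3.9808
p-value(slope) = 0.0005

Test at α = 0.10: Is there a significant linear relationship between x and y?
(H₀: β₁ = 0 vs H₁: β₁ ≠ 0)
Reject H₀: p-value = 0.0005 < α = 0.10. The linear relationship is significant at the 10% level.

Hypothesis test for the slope coefficient:

H₀: β₁ = 0 (no linear relationship)
H₁: β₁ ≠ 0 (linear relationship exists)

Test statistic: t = β̂₁ / SE(β̂₁) = 1.3276 / 0.3335 = 3.9808

The p-value (0.0005) is the probability, under H₀, of a t-statistic at least as extreme as |t| = 3.9808 (two-sided, df = n − 2 = 25).

Decision rule: reject H₀ if p-value < α.
p-value = 0.0005 < α = 0.10 → reject H₀.

At α = 0.10 the data do provide convincing evidence of a nonzero slope.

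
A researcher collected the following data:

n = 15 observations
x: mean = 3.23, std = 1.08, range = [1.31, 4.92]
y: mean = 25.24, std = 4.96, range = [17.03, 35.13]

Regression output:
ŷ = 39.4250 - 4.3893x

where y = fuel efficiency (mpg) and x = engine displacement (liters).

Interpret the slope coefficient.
An increase of one liter in engine displacement is associated with a 4.3893 mpg decrease in predicted fuel efficiency.

The slope β₁ = -4.3893 gives the rate at which the fitted fuel efficiency changes with engine displacement.

Interpretation:
- Engine displacement up by 1 liter → predicted fuel efficiency decreases by 4.3893 mpg
- The effect is assumed constant over the observed range of x (linearity)
- The sign (−) gives the direction; the magnitude 4.3893 gives the size of the effect per liter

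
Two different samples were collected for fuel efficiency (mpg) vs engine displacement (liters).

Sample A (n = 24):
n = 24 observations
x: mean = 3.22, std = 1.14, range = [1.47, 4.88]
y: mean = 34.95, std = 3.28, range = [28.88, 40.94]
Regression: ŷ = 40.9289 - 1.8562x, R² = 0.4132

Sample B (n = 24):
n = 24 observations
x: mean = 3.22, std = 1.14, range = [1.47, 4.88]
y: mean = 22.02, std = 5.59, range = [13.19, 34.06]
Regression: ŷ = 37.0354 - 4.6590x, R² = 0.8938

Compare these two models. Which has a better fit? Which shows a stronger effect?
Model B has the better fit (R² = 0.8938 vs 0.4132). Model B shows the stronger effect (|β₁| = 4.6590 vs 1.8562).

Model Comparison:

Which explains more variance? (R²)
- Model A: R² = 0.4132 → 41.32% of variance in fuel efficiency explained
- Model B: R² = 0.8938 → 89.38% of variance in fuel efficiency explained
- 0.8938 > 0.4132 → Model B has the better fit

Which has the larger per-liter effect? (|β₁|)
- Model A: β₁ = -1.8562 → predicted fuel efficiency falls 1.8562 mpg per additional liter of engine displacement
- Model B: β₁ = -4.6590 → predicted fuel efficiency falls 4.6590 mpg per additional liter of engine displacement
- |-1.8562| < |-4.6590| → Model B shows the stronger marginal effect

Note: A steeper slope doesn't make a better model if the scatter around the line is large.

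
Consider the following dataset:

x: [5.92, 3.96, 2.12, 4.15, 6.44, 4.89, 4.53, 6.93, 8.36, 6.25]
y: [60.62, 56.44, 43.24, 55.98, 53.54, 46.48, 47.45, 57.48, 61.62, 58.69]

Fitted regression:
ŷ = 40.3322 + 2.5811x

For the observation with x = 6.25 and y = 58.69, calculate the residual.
Residual = 2.2259

The residual is the difference between the actual value and the predicted value:

Residual = y - ŷ

Step 1: Calculate predicted value
ŷ = 40.3322 + 2.5811 × 6.25
ŷ = 56.4641

Step 2: Calculate residual
Residual = 58.69 - 56.4641
Residual = 2.2259

Sign check: y > ŷ, so the point is above the line and the fit underestimates here.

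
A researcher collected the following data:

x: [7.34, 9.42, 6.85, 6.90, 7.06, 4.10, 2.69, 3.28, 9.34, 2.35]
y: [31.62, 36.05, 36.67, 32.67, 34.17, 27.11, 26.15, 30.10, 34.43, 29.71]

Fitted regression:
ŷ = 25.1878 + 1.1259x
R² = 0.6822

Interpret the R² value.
R² = 0.6822 means 68.22% of the variation in y is explained by the linear relationship with x. This indicates a moderate fit.

R² (coefficient of determination) measures the proportion of variance in y explained by the regression model.

Here R² = 0.6822:
- Explained: 68.22% of the variation in y
- Unexplained (residual): 100% − 68.22% = 31.78%
- Rule of thumb (below 0.3 weak; 0.3 to below 0.7 moderate; 0.7 and above strong) → moderate

Calculation: R² = 1 − (SS_res / SS_tot), where SS_res is the sum of squared residuals and SS_tot the total sum of squares.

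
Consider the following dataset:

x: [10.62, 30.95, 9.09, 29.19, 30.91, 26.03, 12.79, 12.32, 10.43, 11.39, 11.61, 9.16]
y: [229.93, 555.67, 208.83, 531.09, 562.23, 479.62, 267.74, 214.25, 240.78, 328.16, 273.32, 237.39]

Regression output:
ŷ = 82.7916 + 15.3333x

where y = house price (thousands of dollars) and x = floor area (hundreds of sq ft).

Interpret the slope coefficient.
For each additional hundred sq ft of floor area, predicted house price increases by approximately 15.3333 thousand dollars.

The slope coefficient β₁ = 15.3333 represents the marginal effect of floor area on house price.

Interpretation:
- Floor area up by 1 hundred sq ft → predicted house price increases by 15.3333 thousand dollars
- The effect is assumed constant over the observed range of x (linearity)
- The slope describes association in these data, not necessarily a causal effect

The intercept β₀ = 82.7916 is the predicted house price when floor area = 0; since the smallest observed x is 9.09, this is an extrapolation and mainly anchors the line.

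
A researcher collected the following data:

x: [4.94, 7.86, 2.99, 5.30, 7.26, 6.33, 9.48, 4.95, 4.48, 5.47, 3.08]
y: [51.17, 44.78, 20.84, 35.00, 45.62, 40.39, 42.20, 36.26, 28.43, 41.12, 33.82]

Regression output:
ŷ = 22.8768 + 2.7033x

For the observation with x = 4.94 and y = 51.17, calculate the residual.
Residual = 14.9389

The residual is the difference between the actual value and the predicted value:

Residual = y - ŷ

Step 1: Calculate predicted value
ŷ = 22.8768 + 2.7033 × 4.94
ŷ = 36.2311

Step 2: Calculate residual
Residual = 51.17 - 36.2311
Residual = 14.9389

Sign check: y > ŷ, so the point is above the line and the fit underestimates here.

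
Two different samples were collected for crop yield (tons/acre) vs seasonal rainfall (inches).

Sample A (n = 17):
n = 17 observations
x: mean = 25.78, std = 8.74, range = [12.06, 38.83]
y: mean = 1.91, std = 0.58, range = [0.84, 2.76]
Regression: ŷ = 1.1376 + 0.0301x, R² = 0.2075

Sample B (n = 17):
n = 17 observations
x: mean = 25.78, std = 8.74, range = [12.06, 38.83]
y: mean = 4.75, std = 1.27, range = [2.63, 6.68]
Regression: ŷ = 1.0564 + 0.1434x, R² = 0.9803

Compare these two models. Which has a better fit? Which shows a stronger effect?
Model B has the better fit (R² = 0.9803 vs 0.2075). Model B shows the stronger effect (|β₁| = 0.1434 vs 0.0301).

Model Comparison:

Fit — compare R²:
- Model A: R² = 0.2075 → 20.75% of variance in crop yield explained
- Model B: R² = 0.9803 → 98.03% of variance in crop yield explained
- 0.9803 > 0.2075 → Model B has the better fit

Effect size (slope magnitude):
- Model A: β₁ = 0.0301 → predicted crop yield rises 0.0301 tons/acre per additional inch of rainfall
- Model B: β₁ = 0.1434 → predicted crop yield rises 0.1434 tons/acre per additional inch of rainfall
- |0.0301| < |0.1434| → Model B shows the stronger marginal effect

Notes:
- A better fit (higher R²) doesn't necessarily mean a more important relationship.
- A steeper slope doesn't make a better model if the scatter around the line is large.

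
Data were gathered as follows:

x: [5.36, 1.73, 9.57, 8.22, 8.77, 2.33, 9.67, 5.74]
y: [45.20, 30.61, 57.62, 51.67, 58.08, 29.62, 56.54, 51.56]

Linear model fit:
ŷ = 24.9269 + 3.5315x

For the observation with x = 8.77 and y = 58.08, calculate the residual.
Residual = 2.1818

The residual is the difference between the actual value and the predicted value:

Residual = y - ŷ

Step 1: Calculate predicted value
ŷ = 24.9269 + 3.5315 × 8.77
ŷ = 55.8982

Step 2: Calculate residual
Residual = 58.08 - 55.8982
Residual = 2.1818

The residual is positive, so the observed y = 58.08 sits above the regression line (the line underestimates it by 2.1818).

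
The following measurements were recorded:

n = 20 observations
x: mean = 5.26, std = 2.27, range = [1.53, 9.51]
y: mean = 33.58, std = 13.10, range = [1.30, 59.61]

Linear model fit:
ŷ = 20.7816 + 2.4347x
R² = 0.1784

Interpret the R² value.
About 17.84% of the variability in y is accounted for by the regression on x (R² = 0.1784) — a weak linear fit.

R² (coefficient of determination) measures the proportion of variance in y explained by the regression model.

Here R² = 0.1784:
- Explained: 17.84% of the variation in y
- Unexplained (residual): 100% − 17.84% = 82.16%
- Rule of thumb (below 0.3 weak; 0.3 to below 0.7 moderate; 0.7 and above strong) → weak

Equivalently, for simple linear regression R² = r², so |r| = √0.1784 ≈ 0.4224.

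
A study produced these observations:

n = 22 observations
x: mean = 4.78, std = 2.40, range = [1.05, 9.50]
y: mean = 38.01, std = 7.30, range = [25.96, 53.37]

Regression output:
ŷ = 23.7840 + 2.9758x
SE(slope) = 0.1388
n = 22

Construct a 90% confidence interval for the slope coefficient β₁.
The 90% CI for β₁ is (2.7364, 3.2152)

Confidence interval for the slope:

The 90% CI for β₁ is: β̂₁ ± t*(α/2, n-2) × SE(β̂₁)

Step 1: Find critical t-value
- Confidence level = 0.9
- Degrees of freedom = n - 2 = 22 - 2 = 20
- t*(α/2, 20) = 1.7247

Step 2: Calculate margin of error
Margin = 1.7247 × 0.1388 = 0.2394

Step 3: Construct interval
CI = 2.9758 ± 0.2394
CI = (2.7364, 3.2152)

Interpretation: each one-unit increase in x is associated with a change in mean y of between 2.7364 and 3.2152, with 90% confidence.
Both endpoints are positive, so the data support a genuinely positive slope at this confidence level.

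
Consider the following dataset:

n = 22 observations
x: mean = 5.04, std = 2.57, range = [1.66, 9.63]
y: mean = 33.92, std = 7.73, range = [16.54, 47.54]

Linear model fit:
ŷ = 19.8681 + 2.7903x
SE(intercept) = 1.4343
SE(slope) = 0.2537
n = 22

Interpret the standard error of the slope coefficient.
SE(β̂₁) = 0.2537 is the estimated standard deviation of the slope estimate across repeated samples; relative to β̂₁ = 2.7903 that is 9.1%, a precise estimate.

What SE measures:
- The standard error quantifies the sampling variability of the coefficient estimate
- It is the estimated standard deviation of β̂₁ across hypothetical repeated samples of the same size
- Smaller SE → more precise estimate

Relative precision:
- SE / |β̂₁| = 0.2537 / 2.7903 = 9.1%
- Rule of thumb (under 20%: precise; 20% to under 50%: moderately precise; 50% or more: imprecise) → precise

Rough 95% range (±2 SE): 2.7903 ± 0.5074 → (2.2829, 3.2977).

What drives SE(β̂₁): larger n (here n = 22) → smaller SE; more residual scatter → larger SE.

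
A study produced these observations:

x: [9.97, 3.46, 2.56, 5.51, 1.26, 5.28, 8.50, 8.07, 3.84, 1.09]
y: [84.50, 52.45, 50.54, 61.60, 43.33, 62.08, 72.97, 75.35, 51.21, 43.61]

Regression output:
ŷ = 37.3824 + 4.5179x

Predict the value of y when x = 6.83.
ŷ = 68.2397

Plug x = 6.83 into the fitted line:

ŷ = 37.3824 + 4.5179 × 6.83
ŷ = 37.3824 + 30.8573
ŷ = 68.2397

This is a point prediction; actual observations scatter around it by roughly the residual standard deviation.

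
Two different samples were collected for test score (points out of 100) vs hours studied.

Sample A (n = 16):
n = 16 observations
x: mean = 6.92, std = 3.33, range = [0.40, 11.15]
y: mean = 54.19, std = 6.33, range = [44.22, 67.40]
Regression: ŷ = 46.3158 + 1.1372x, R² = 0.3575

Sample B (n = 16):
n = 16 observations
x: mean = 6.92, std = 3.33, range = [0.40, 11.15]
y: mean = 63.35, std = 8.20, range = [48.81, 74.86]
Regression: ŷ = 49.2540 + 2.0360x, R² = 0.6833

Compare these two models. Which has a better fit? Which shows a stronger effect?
Model B has the better fit (R² = 0.6833 vs 0.3575). Model B shows the stronger effect (|β₁| = 2.0360 vs 1.1372).

Model Comparison:

Goodness of fit (R²):
- Model A: R² = 0.3575 → 35.75% of variance in test score explained
- Model B: R² = 0.6833 → 68.33% of variance in test score explained
- 0.6833 > 0.3575 → Model B has the better fit

Which has the larger per-hour effect? (|β₁|)
- Model A: β₁ = 1.1372 → predicted test score rises 1.1372 points per additional hour of study time
- Model B: β₁ = 2.0360 → predicted test score rises 2.0360 points per additional hour of study time
- |1.1372| < |2.0360| → Model B shows the stronger marginal effect

Note: A better fit (higher R²) doesn't necessarily mean a more important relationship.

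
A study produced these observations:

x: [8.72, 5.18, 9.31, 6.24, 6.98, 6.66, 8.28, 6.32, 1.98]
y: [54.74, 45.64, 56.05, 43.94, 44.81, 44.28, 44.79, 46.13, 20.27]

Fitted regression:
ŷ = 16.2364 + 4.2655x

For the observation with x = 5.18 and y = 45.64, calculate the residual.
Residual = 7.3083

The residual is the difference between the actual value and the predicted value:

Residual = y - ŷ

Step 1: Calculate predicted value
ŷ = 16.2364 + 4.2655 × 5.18
ŷ = 38.3317

Step 2: Calculate residual
Residual = 45.64 - 38.3317
Residual = 7.3083

Sign check: y > ŷ, so the point is above the line and the fit underestimates here.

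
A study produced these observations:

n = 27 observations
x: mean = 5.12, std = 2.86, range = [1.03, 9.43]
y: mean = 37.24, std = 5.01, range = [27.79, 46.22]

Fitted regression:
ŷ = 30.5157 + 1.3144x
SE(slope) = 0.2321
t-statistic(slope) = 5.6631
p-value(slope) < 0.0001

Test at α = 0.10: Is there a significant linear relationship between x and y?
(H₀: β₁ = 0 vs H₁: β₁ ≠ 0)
Since p-value < 0.0001 < α = 0.10, reject H₀ — the slope is significantly different from 0.

Hypothesis test for the slope coefficient:

H₀: β₁ = 0 (no linear relationship)
H₁: β₁ ≠ 0 (linear relationship exists)

Test statistic: t = β̂₁ / SE(β̂₁) = 1.3144 / 0.2321 = 5.6631

p < 0.0001: how often a slope estimate this far from 0 (in SE units) would arise by chance if β₁ were truly 0.

Decision rule: reject H₀ if p-value < α.
p-value < 0.0001 < α = 0.10 → reject H₀.

Conclusion: the linear association between x and y is significant at the 10% level.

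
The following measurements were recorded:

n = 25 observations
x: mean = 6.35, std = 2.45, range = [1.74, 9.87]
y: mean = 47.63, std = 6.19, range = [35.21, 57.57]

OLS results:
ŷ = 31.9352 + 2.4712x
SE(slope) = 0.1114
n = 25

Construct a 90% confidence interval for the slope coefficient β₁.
The 90% CI for β₁ is (2.2803, 2.6621)

Confidence interval for the slope:

The 90% CI for β₁ is: β̂₁ ± t*(α/2, n-2) × SE(β̂₁)

Step 1: Find critical t-value
- Confidence level = 0.9
- Degrees of freedom = n - 2 = 25 - 2 = 23
- t*(α/2, 23) = 1.7139

Step 2: Calculate margin of error
Margin = 1.7139 × 0.1114 = 0.1909

Step 3: Construct interval
CI = 2.4712 ± 0.1909
CI = (2.2803, 2.6621)

Interpretation: intervals built this way capture the true β₁ in 90% of repeated samples; here the plausible range for the per-unit effect of x on y is 2.2803 to 2.6621.
Both endpoints are positive, so the data support a genuinely positive slope at this confidence level.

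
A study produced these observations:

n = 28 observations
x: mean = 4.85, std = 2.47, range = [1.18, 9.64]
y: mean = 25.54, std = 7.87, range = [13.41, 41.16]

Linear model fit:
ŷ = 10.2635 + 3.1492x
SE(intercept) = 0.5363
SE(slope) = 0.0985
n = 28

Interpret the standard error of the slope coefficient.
SE(β̂₁) = 0.0985 is the estimated standard deviation of the slope estimate across repeated samples; relative to β̂₁ = 3.1492 that is 3.1%, a precise estimate.

What SE measures:
- The standard error quantifies the sampling variability of the coefficient estimate
- It is the estimated standard deviation of β̂₁ across hypothetical repeated samples of the same size
- Smaller SE → more precise estimate

Relative precision:
- SE / |β̂₁| = 0.0985 / 3.1492 = 3.1%
- Rule of thumb (under 20%: precise; 20% to under 50%: moderately precise; 50% or more: imprecise) → precise

Link to the t-test: t = β̂₁ / SE(β̂₁) = 3.1492 / 0.0985 = 31.9716, the statistic for H₀: β₁ = 0.

What drives SE(β̂₁): larger n (here n = 28) → smaller SE; more residual scatter → larger SE.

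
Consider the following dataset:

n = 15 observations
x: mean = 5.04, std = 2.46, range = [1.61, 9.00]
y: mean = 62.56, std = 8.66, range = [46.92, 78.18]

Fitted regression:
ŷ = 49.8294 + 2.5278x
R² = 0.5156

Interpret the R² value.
The model explains 51.56% of the variance in y (R² = 0.5156), leaving 48.44% unexplained; the fit is moderate.

R² (coefficient of determination) measures the proportion of variance in y explained by the regression model.

Here R² = 0.5156:
- Explained: 51.56% of the variation in y
- Unexplained (residual): 100% − 51.56% = 48.44%
- Rule of thumb (below 0.3 weak; 0.3 to below 0.7 moderate; 0.7 and above strong) → moderate

Note: R² never decreases when predictors are added, so it should not be used alone to compare models of different size.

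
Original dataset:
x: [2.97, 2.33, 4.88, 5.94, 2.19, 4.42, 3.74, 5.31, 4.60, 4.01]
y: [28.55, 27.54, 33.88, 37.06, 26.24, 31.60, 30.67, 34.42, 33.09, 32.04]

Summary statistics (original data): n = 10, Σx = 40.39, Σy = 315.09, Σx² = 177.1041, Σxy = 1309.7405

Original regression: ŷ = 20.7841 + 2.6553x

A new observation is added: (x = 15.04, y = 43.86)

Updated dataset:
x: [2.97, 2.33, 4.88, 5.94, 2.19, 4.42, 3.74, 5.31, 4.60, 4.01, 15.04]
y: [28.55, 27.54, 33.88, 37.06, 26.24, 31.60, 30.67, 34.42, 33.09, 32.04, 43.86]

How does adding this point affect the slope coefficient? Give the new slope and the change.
New slope β₁ = 1.2954 versus 2.6553 before: a change of -1.3599 (-51.2%).

The new point has HIGH LEVERAGE: x = 15.04 is far from the original mean x̄ = 40.39/10 ≈ 4.04 (original range [2.19, 5.94]).

Step 1: Update the sums with the new point (n goes from 10 to 11)
Σx  = 40.39 + 15.04 = 55.43
Σy  = 315.09 + 43.86 = 358.95
Σx² = 177.1041 + 15.04² = 177.1041 + 226.2016 = 403.3057
Σxy = 1309.7405 + 15.04×43.86 = 1309.7405 + 659.6544 = 1969.3949

Step 2: Recompute the slope with b₁ = (nΣxy − ΣxΣy) / (nΣx² − (Σx)²)
Numerator   = 11×1969.3949 − 55.43×358.95 = 21663.3439 − 19896.5985 = 1766.7454
Denominator = 11×403.3057 − 55.43² = 4436.3627 − 3072.4849 = 1363.8778
b₁(new) = 1766.7454 / 1363.8778 = 1.2954

(Same formula on the original sums: (10×1309.7405 − 40.39×315.09) / (10×177.1041 − 40.39²) = 370.9199 / 139.6889 = 2.6553, matching the given fit.)

Step 3: Change in slope
Δβ₁ = 1.2954 − 2.6553 = -1.3599
Relative change = -1.3599 / 2.6553 × 100% = -51.2%
→ the slope decreases when the point is added.

Because the point sits below the extension of the original line at a high-leverage x, it tilts the fit down.
In practice: check such a point for data-entry or measurement error.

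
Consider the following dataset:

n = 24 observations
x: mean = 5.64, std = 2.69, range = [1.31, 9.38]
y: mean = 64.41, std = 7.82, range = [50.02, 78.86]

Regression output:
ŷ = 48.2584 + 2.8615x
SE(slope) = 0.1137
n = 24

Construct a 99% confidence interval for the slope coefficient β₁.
The 99% CI for β₁ is (2.5410, 3.1820)

Confidence interval for the slope:

The 99% CI for β₁ is: β̂₁ ± t*(α/2, n-2) × SE(β̂₁)

Step 1: Find critical t-value
- Confidence level = 0.99
- Degrees of freedom = n - 2 = 24 - 2 = 22
- t*(α/2, 22) = 2.8188

Step 2: Calculate margin of error
Margin = 2.8188 × 0.1137 = 0.3205

Step 3: Construct interval
CI = 2.8615 ± 0.3205
CI = (2.5410, 3.1820)

Interpretation: intervals built this way capture the true β₁ in 99% of repeated samples; here the plausible range for the per-unit effect of x on y is 2.5410 to 3.1820.
Both endpoints are positive, so the data support a genuinely positive slope at this confidence level.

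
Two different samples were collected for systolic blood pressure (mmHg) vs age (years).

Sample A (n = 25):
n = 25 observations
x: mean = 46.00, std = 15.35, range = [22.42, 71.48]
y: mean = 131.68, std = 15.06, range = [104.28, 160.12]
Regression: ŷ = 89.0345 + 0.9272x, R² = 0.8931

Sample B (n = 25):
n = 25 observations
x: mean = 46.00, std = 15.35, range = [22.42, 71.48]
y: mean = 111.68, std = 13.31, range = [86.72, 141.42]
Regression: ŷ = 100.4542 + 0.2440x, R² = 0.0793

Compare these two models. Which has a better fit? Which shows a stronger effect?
Model A has the better fit (R² = 0.8931 vs 0.0793). Model A shows the stronger effect (|β₁| = 0.9272 vs 0.2440).

Model Comparison:

Fit — compare R²:
- Model A: R² = 0.8931 → 89.31% of variance in blood pressure explained
- Model B: R² = 0.0793 → 7.93% of variance in blood pressure explained
- 0.8931 > 0.0793 → Model A has the better fit

Strength of effect — compare |β₁|:
- Model A: β₁ = 0.9272 → predicted blood pressure rises 0.9272 mmHg per additional year of age
- Model B: β₁ = 0.2440 → predicted blood pressure rises 0.2440 mmHg per additional year of age
- |0.9272| > |0.2440| → Model A shows the stronger marginal effect

Note: The two samples could reflect different populations, time periods, or measurement quality.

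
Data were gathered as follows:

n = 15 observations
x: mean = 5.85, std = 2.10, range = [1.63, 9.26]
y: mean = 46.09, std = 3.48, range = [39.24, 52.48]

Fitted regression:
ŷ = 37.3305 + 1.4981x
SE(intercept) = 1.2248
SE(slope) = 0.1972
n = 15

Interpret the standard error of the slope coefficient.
The slope 1.4981 is pinned down to within about ±0.1972 (one SE) by these data — relative uncertainty 13.2%, i.e. precise.

What SE measures:
- The standard error quantifies the sampling variability of the coefficient estimate
- It is the estimated standard deviation of β̂₁ across hypothetical repeated samples of the same size
- Smaller SE → more precise estimate

Relative precision:
- SE / |β̂₁| = 0.1972 / 1.4981 = 13.2%
- Rule of thumb (under 20%: precise; 20% to under 50%: moderately precise; 50% or more: imprecise) → precise

Rough 95% range (±2 SE): 1.4981 ± 0.3944 → (1.1037, 1.8925).

What drives SE(β̂₁): more residual scatter → larger SE; wider spread of x values → smaller SE.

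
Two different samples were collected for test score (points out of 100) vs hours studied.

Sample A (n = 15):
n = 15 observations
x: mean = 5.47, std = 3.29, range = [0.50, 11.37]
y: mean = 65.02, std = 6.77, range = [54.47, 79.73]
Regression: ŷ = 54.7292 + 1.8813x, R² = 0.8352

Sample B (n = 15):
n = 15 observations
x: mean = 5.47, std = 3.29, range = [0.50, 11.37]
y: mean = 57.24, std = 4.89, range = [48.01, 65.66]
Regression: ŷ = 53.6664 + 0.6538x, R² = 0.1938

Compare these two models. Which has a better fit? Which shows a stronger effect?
Model A has the better fit (R² = 0.8352 vs 0.1938). Model A shows the stronger effect (|β₁| = 1.8813 vs 0.6538).

Model Comparison:

Fit — compare R²:
- Model A: R² = 0.8352 → 83.52% of variance in test score explained
- Model B: R² = 0.1938 → 19.38% of variance in test score explained
- 0.8352 > 0.1938 → Model A has the better fit

Strength of effect — compare |β₁|:
- Model A: β₁ = 1.8813 → predicted test score rises 1.8813 points per additional hour of study time
- Model B: β₁ = 0.6538 → predicted test score rises 0.6538 points per additional hour of study time
- |1.8813| > |0.6538| → Model A shows the stronger marginal effect

Notes:
- The two samples could reflect different populations, time periods, or measurement quality.
- A steeper slope doesn't make a better model if the scatter around the line is large.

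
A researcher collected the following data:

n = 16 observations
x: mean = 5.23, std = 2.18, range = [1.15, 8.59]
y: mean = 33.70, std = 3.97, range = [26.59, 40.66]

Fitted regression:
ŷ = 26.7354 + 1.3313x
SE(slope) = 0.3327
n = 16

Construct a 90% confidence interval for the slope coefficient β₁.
The 90% CI for β₁ is (0.7453, 1.9173)

Confidence interval for the slope:

The 90% CI for β₁ is: β̂₁ ± t*(α/2, n-2) × SE(β̂₁)

Step 1: Find critical t-value
- Confidence level = 0.9
- Degrees of freedom = n - 2 = 16 - 2 = 14
- t*(α/2, 14) = 1.7613

Step 2: Calculate margin of error
Margin = 1.7613 × 0.3327 = 0.5860

Step 3: Construct interval
CI = 1.3313 ± 0.5860
CI = (0.7453, 1.9173)

Interpretation: We are 90% confident that the true slope β₁ lies between 0.7453 and 1.9173.
Since 0 is outside the interval, a two-sided test at α = 0.10 would reject H₀: β₁ = 0.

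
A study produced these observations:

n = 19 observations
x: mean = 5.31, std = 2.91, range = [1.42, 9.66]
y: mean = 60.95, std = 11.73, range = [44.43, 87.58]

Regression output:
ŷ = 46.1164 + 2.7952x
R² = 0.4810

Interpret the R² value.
About 48.10% of the variability in y is accounted for by the regression on x (R² = 0.4810) — a moderate linear fit.

R² = 1 − SS_res/SS_tot compares the residual scatter to the total scatter of y about its mean.

Here R² = 0.4810:
- Explained: 48.10% of the variation in y
- Unexplained (residual): 100% − 48.10% = 51.90%
- Rule of thumb (below 0.3 weak; 0.3 to below 0.7 moderate; 0.7 and above strong) → moderate

Note: R² never decreases when predictors are added, so it should not be used alone to compare models of different size.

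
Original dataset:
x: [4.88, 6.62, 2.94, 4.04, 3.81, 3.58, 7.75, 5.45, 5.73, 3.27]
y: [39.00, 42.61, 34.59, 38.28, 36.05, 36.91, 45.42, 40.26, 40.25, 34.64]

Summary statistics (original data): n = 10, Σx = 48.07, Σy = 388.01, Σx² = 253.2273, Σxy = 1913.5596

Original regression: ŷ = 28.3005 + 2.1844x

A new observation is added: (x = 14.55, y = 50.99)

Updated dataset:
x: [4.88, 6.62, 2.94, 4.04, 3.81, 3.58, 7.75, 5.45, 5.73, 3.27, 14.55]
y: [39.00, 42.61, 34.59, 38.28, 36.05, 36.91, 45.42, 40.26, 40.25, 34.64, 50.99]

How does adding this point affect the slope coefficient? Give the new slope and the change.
Adding the point moves β₁ from 2.1844 to 1.4417, i.e. it decreases by 0.7427 (-34.0%).

x = 14.55 lies well outside the original x-range [2.94, 7.75] (x̄ ≈ 4.81), so this observation has high leverage and can move the slope substantially.

Step 1: Update the sums with the new point (n goes from 10 to 11)
Σx  = 48.07 + 14.55 = 62.62
Σy  = 388.01 + 50.99 = 439.00
Σx² = 253.2273 + 14.55² = 253.2273 + 211.7025 = 464.9298
Σxy = 1913.5596 + 14.55×50.99 = 1913.5596 + 741.9045 = 2655.4641

Step 2: Recompute the slope with b₁ = (nΣxy − ΣxΣy) / (nΣx² − (Σx)²)
Numerator   = 11×2655.4641 − 62.62×439.00 = 29210.1051 − 27490.1800 = 1719.9251
Denominator = 11×464.9298 − 62.62² = 5114.2278 − 3921.2644 = 1192.9634
b₁(new) = 1719.9251 / 1192.9634 = 1.4417

(Same formula on the original sums: (10×1913.5596 − 48.07×388.01) / (10×253.2273 − 48.07²) = 483.9553 / 221.5481 = 2.1844, matching the given fit.)

Step 3: Change in slope
Δβ₁ = 1.4417 − 2.1844 = -0.7427
Relative change = -0.7427 / 2.1844 × 100% = -34.0%
→ the slope decreases when the point is added.

A high-leverage point only changes the slope if it is off the original line; here y = 50.99 is below the original trend, so the slope decreases.
In practice: examine leverage (hᵢ) and Cook's distance rather than deleting it automatically; check such a point for data-entry or measurement error.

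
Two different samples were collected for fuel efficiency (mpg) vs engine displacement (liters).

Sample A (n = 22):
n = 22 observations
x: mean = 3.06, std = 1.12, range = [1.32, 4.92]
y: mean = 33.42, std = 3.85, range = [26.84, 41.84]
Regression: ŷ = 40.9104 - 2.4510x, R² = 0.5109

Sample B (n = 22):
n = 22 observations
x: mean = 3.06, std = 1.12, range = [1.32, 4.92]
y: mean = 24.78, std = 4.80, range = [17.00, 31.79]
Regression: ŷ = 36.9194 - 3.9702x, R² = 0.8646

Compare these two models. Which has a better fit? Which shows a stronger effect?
Model B has the better fit (R² = 0.8646 vs 0.5109). Model B shows the stronger effect (|β₁| = 3.9702 vs 2.4510).

Model Comparison:

Fit — compare R²:
- Model A: R² = 0.5109 → 51.09% of variance in fuel efficiency explained
- Model B: R² = 0.8646 → 86.46% of variance in fuel efficiency explained
- 0.8646 > 0.5109 → Model B has the better fit

Which has the larger per-liter effect? (|β₁|)
- Model A: β₁ = -2.4510 → predicted fuel efficiency falls 2.4510 mpg per additional liter of engine displacement
- Model B: β₁ = -3.9702 → predicted fuel efficiency falls 3.9702 mpg per additional liter of engine displacement
- |-2.4510| < |-3.9702| → Model B shows the stronger marginal effect

Notes:
- R² measures how tightly points cluster around the line; β₁ measures how steep the line is — they answer different questions.
- A steeper slope doesn't make a better model if the scatter around the line is large.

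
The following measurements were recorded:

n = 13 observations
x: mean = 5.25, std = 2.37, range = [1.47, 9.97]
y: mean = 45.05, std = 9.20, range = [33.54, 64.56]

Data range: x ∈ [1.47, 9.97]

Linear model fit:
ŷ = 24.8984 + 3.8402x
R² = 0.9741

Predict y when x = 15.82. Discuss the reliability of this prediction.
The equation gives ŷ = 85.6504; however x = 15.82 is 5.85 units above the observed range, so this extrapolated value should not be trusted.

Prediction calculation:
ŷ = 24.8984 + 3.8402 × 15.82
ŷ = 85.6504

Reliability:
- Data range: x ∈ [1.47, 9.97]
- Prediction point: x = 15.82 is 5.85 units above the observed range → this is EXTRAPOLATION, not interpolation

Why that matters here:
- The linear relationship may not hold outside the observed range
- There are no observations near this x to validate the fitted line there

Report the number if required, but flag clearly that it is an extrapolation.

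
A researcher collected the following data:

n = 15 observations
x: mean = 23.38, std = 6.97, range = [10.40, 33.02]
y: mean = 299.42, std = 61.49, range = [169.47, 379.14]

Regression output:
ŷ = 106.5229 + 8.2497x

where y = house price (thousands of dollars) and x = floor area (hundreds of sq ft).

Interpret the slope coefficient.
On average, house price is about 8.2497 thousand dollars higher for every extra hundred sq ft of floor area.

The slope β₁ = 8.2497 gives the rate at which the fitted house price changes with floor area.

Interpretation:
- Floor area up by 1 hundred sq ft → predicted house price increases by 8.2497 thousand dollars
- The effect is assumed constant over the observed range of x (linearity)
- The sign (+) gives the direction; the magnitude 8.2497 gives the size of the effect per hundred sq ft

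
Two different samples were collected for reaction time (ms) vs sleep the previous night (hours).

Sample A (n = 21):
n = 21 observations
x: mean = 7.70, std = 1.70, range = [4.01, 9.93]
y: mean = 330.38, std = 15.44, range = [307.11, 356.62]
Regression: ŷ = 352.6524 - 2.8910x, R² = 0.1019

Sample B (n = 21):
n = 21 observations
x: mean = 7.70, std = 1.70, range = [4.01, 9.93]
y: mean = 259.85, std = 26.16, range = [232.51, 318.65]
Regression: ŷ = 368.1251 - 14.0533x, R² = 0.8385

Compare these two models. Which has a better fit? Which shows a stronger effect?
Model B has the better fit (R² = 0.8385 vs 0.1019). Model B shows the stronger effect (|β₁| = 14.0533 vs 2.8910).

Model Comparison:

Goodness of fit (R²):
- Model A: R² = 0.1019 → 10.19% of variance in reaction time explained
- Model B: R² = 0.8385 → 83.85% of variance in reaction time explained
- 0.8385 > 0.1019 → Model B has the better fit

Which has the larger per-hour effect? (|β₁|)
- Model A: β₁ = -2.8910 → predicted reaction time falls 2.8910 ms per additional hour of sleep
- Model B: β₁ = -14.0533 → predicted reaction time falls 14.0533 ms per additional hour of sleep
- |-2.8910| < |-14.0533| → Model B shows the stronger marginal effect

Note: A better fit (higher R²) doesn't necessarily mean a more important relationship.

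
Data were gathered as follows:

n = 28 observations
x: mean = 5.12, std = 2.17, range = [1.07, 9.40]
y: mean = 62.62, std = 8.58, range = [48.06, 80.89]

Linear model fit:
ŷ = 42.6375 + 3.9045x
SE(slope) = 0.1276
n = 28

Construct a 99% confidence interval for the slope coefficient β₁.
The 99% CI for β₁ is (3.5499, 4.2591)

Confidence interval for the slope:

The 99% CI for β₁ is: β̂₁ ± t*(α/2, n-2) × SE(β̂₁)

Step 1: Find critical t-value
- Confidence level = 0.99
- Degrees of freedom = n - 2 = 28 - 2 = 26
- t*(α/2, 26) = 2.7787

Step 2: Calculate margin of error
Margin = 2.7787 × 0.1276 = 0.3546

Step 3: Construct interval
CI = 3.9045 ± 0.3546
CI = (3.5499, 4.2591)

Interpretation: each one-unit increase in x is associated with a change in mean y of between 3.5499 and 4.2591, with 99% confidence.
Since 0 is outside the interval, a two-sided test at α = 0.01 would reject H₀: β₁ = 0.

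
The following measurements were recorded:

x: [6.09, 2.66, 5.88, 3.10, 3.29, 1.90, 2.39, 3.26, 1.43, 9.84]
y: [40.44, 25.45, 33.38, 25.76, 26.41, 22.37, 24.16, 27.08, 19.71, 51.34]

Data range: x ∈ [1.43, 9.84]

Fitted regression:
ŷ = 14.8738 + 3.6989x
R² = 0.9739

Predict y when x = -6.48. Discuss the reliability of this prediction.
ŷ = -9.0951 (extrapolation — x = -6.48 lies outside [1.43, 9.84], so reliability is low).

Prediction calculation:
ŷ = 14.8738 + 3.6989 × (-6.48)
ŷ = -9.0951

Reliability:
- Data range: x ∈ [1.43, 9.84]
- Prediction point: x = -6.48 is 7.91 units below the observed range → this is EXTRAPOLATION, not interpolation

Why that matters here:
- Real relationships often flatten, saturate, or turn nonlinear at extremes
- The linear relationship may not hold outside the observed range
- R² describes fit only over the sampled x values; it says nothing about behaviour beyond them

The R² = 0.9739 only validates the fit within [1.43, 9.84]; treat ŷ = -9.0951 with caution.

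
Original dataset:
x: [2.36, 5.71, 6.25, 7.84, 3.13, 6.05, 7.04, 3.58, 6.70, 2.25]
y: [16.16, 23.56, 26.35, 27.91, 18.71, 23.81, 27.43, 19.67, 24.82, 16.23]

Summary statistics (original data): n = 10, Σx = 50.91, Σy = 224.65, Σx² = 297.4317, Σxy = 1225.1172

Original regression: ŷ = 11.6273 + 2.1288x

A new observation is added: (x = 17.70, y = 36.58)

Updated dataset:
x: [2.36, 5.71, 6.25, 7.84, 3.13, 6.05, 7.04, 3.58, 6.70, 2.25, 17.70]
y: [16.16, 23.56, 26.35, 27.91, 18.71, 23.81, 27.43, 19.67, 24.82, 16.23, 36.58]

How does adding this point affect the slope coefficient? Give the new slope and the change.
The slope changes from 2.1288 to 1.3307 (change of -0.7981, or -37.5%).

The new point has HIGH LEVERAGE: x = 17.70 is far from the original mean x̄ = 50.91/10 ≈ 5.09 (original range [2.25, 7.84]).

Step 1: Update the sums with the new point (n goes from 10 to 11)
Σx  = 50.91 + 17.70 = 68.61
Σy  = 224.65 + 36.58 = 261.23
Σx² = 297.4317 + 17.70² = 297.4317 + 313.2900 = 610.7217
Σxy = 1225.1172 + 17.70×36.58 = 1225.1172 + 647.4660 = 1872.5832

Step 2: Recompute the slope with b₁ = (nΣxy − ΣxΣy) / (nΣx² − (Σx)²)
Numerator   = 11×1872.5832 − 68.61×261.23 = 20598.4152 − 17922.9903 = 2675.4249
Denominator = 11×610.7217 − 68.61² = 6717.9387 − 4707.3321 = 2010.6066
b₁(new) = 2675.4249 / 2010.6066 = 1.3307

(Same formula on the original sums: (10×1225.1172 − 50.91×224.65) / (10×297.4317 − 50.91²) = 814.2405 / 382.4889 = 2.1288, matching the given fit.)

Step 3: Change in slope
Δβ₁ = 1.3307 − 2.1288 = -0.7981
Relative change = -0.7981 / 2.1288 × 100% = -37.5%
→ the slope decreases when the point is added.

Because the point sits below the extension of the original line at a high-leverage x, it tilts the fit down.
In practice: check such a point for data-entry or measurement error; investigate whether it comes from the same population as the rest of the sample.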